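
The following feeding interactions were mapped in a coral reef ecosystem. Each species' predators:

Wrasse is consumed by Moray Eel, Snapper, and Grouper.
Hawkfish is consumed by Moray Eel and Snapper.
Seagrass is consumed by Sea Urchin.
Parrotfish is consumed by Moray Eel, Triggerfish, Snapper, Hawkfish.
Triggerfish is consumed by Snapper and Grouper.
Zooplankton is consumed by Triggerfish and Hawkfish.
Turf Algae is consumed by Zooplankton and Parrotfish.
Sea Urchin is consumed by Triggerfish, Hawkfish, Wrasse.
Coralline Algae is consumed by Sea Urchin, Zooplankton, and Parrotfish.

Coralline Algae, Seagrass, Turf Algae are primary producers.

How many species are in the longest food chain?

4 species

One longest chain: Coralline Algae → Sea Urchin → Wrasse → Snapper.
It has 4 species and 3 links.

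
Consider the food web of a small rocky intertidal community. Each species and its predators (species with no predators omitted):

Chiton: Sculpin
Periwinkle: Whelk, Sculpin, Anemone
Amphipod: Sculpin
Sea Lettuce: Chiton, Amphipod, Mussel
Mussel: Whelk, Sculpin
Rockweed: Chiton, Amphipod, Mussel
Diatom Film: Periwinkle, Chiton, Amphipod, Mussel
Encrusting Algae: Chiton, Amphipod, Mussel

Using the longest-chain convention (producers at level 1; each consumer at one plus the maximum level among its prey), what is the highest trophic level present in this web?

Producers (level 1): Encrusting Algae, Rockweed, Diatom Film, Sea Lettuce.
Diatom Film → Periwinkle → Anemone gives Anemone level 3.
No species has a prey at level 3, so no species reaches level 4.

3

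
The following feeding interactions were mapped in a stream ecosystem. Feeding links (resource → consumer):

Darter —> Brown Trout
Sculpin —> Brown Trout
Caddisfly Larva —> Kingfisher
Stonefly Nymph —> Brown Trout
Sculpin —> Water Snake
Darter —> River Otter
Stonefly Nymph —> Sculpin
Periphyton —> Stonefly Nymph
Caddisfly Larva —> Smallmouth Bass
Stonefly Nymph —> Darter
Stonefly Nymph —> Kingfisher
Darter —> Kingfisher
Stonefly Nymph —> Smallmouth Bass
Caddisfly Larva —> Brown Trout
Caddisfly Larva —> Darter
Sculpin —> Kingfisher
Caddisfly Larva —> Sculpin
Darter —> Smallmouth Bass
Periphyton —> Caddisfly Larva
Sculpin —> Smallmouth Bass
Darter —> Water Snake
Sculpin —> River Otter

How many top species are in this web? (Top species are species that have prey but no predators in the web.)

Top species (has prey, but nothing eats it): Kingfisher, Water Snake, River Otter, Brown Trout, Smallmouth Bass.
Count: 5.

5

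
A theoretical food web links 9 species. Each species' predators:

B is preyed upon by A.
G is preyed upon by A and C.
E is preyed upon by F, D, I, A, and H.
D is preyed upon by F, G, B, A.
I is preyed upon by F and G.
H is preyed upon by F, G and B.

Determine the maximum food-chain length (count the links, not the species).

3 links

One longest chain: E → I → G → C.
It has 4 species and 3 links.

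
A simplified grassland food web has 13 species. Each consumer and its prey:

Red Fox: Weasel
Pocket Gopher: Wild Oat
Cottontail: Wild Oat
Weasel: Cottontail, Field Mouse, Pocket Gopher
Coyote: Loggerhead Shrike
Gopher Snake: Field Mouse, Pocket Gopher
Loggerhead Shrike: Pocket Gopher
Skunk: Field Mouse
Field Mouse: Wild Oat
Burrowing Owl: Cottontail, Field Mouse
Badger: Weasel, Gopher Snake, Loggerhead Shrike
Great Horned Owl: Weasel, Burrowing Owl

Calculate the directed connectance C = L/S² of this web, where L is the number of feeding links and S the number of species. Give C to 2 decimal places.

C = 0.11

The web has S = 13 species and L = 19 feeding links.
C = L / S² = 19 / 169 = 0.1124 ≈ 0.11.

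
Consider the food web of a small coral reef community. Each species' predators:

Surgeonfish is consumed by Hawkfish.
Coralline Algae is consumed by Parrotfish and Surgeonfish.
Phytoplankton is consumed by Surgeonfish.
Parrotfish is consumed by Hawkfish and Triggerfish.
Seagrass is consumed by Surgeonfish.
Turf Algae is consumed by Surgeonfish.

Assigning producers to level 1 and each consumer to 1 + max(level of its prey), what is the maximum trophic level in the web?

Producers (level 1): Seagrass, Turf Algae, Phytoplankton, Coralline Algae.
Seagrass → Surgeonfish → Hawkfish gives Hawkfish level 3.
No species has a prey at level 3, so no species reaches level 4.

3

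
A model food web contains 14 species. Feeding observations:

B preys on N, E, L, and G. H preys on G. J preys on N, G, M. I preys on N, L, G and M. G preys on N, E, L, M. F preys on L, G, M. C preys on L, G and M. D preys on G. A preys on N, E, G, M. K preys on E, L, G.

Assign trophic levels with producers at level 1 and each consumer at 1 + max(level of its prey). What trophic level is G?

M is a producer → level 1.
G eats M (level 1); other prey at levels: L 1, E 1, N 1 → level 2.

Trophic level 2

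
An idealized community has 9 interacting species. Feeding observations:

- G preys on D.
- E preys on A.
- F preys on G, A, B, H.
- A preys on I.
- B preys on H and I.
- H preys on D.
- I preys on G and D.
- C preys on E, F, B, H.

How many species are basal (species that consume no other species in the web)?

Basal species (no prey listed): D.
Count: 1.

1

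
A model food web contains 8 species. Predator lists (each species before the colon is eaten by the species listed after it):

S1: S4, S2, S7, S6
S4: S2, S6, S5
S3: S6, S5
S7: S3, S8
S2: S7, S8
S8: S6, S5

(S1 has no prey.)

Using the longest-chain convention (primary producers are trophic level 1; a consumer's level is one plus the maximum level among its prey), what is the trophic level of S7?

Trophic level 4

S1 is a producer → level 1.
S4 eats S1 → level 2.
S2 eats S4 (level 2); other prey at levels: S1 1 → level 3.
S7 eats S2 (level 3); other prey at levels: S1 1 → level 4.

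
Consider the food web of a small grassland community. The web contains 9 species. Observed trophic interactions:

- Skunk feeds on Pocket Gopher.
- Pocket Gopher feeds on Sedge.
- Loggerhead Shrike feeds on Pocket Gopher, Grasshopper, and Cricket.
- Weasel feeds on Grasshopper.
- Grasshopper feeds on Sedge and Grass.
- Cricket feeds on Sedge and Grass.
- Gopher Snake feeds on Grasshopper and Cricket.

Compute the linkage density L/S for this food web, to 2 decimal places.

There are L = 12 links among S = 9 species.
L/S = 12/9 = 1.3333 ≈ 1.33.

L/S = 1.33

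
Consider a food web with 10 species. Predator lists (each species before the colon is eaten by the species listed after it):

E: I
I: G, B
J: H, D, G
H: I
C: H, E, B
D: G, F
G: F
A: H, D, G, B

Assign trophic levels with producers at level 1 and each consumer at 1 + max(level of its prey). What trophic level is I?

A is a producer → level 1.
H eats A (level 1); other prey at levels: J 1, C 1 → level 2.
I eats H (level 2); other prey at levels: E 2 → level 3.

Trophic level 3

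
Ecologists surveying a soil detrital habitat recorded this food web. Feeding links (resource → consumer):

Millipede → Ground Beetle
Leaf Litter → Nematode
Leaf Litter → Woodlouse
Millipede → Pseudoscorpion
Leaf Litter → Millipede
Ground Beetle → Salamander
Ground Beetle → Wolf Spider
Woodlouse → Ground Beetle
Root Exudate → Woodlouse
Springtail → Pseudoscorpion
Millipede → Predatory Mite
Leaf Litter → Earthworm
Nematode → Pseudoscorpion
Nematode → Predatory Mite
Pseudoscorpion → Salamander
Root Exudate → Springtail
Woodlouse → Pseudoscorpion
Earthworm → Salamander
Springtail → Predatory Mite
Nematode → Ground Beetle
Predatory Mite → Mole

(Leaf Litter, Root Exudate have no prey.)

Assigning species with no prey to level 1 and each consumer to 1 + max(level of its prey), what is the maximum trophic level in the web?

Basal resources (level 1): Leaf Litter, Root Exudate.
Leaf Litter → Millipede → Predatory Mite → Mole gives Mole level 4.
No species has a prey at level 4, so no species reaches level 5.

4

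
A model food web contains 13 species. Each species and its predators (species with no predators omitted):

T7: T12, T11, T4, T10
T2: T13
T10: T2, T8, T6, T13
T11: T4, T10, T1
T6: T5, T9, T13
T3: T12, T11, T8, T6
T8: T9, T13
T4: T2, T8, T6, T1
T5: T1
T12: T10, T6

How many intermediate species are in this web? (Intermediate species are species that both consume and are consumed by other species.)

8

Intermediate species (has both prey and predators): T12, T11, T4, T10, T2, T8, T6, T5.
Count: 8.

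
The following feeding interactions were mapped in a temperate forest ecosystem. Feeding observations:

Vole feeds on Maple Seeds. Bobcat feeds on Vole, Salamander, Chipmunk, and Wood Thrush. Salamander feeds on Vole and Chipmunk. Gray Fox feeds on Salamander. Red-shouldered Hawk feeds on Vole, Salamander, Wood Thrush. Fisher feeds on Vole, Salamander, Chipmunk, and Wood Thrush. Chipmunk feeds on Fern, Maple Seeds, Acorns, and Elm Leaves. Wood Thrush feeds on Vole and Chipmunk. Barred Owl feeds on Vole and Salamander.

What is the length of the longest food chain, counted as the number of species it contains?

One longest chain: Fern → Chipmunk → Wood Thrush → Red-shouldered Hawk.
It has 4 species and 3 links.

4 species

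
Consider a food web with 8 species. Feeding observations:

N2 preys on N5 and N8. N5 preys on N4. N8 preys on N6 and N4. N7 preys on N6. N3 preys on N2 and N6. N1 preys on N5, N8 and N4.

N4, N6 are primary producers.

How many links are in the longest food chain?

3 links

One longest chain: N4 → N8 → N2 → N3.
It has 4 species and 3 links.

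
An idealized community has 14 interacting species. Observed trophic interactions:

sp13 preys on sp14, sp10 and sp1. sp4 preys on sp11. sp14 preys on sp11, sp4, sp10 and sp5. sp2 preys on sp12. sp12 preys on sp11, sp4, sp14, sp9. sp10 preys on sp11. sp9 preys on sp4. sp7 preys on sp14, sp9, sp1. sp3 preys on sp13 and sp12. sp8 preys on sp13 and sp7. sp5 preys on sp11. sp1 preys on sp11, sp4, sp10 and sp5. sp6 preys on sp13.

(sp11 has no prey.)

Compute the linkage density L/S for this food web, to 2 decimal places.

There are L = 28 links among S = 14 species.
L/S = 28/14 = 2.0000 ≈ 2.00.

L/S = 2.00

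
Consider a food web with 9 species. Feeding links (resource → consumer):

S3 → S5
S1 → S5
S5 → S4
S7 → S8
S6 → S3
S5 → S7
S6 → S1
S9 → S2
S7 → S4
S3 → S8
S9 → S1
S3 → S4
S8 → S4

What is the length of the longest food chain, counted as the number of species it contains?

6 species

One longest chain: S9 → S1 → S5 → S7 → S8 → S4.
It has 6 species and 5 links.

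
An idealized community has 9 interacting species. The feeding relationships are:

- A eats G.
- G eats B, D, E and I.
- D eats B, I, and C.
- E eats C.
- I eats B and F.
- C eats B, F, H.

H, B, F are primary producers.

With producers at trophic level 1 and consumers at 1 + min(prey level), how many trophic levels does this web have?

3

Producers (level 1): H, B, F.
Following each consumer down to its lowest-level prey: B → G → A (levels 1 through 3).
All prey of A (G 2) are at level 2 or above, so A is at level 1 + 2 = 3.
Every consumer has at least one prey at level 2 or below, so none exceeds level 3.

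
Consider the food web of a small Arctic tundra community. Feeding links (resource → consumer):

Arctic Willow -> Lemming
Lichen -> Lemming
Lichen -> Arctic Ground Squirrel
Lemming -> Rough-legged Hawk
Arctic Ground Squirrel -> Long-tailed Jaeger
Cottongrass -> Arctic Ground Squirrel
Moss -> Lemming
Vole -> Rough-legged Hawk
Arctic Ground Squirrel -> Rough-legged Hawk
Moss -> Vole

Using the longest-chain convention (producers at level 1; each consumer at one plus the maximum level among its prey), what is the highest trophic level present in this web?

Producers (level 1): Lichen, Cottongrass, Moss, Arctic Willow.
Moss → Vole → Rough-legged Hawk gives Rough-legged Hawk level 3.
No species has a prey at level 3, so no species reaches level 4.

3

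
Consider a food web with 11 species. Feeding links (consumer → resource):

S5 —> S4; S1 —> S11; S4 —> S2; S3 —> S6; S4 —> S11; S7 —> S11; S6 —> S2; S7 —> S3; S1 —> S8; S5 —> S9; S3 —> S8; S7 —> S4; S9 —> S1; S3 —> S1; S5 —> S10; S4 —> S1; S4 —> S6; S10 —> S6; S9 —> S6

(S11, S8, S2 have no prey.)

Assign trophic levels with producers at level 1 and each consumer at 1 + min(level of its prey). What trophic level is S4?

S11 is a producer → level 1.
S4 eats S11 → level 2.

Trophic level 2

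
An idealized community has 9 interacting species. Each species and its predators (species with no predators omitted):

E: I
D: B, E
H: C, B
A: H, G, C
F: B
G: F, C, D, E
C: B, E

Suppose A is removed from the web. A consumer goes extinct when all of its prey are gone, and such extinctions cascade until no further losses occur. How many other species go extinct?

Remove A.
Round 1: H (all prey gone), G (all prey gone) → extinct.
Round 2: F (all prey gone), C (all prey gone), D (all prey gone) → extinct.
Round 3: B (all prey gone), E (all prey gone) → extinct.
Round 4: I (all prey gone) → extinct.
No further losses. Total secondary extinctions: 8.

8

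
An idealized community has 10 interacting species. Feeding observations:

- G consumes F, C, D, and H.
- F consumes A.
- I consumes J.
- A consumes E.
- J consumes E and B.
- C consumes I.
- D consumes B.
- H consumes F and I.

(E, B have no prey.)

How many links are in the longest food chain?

One longest chain: E → A → F → H → G.
It has 5 species and 4 links.

4 links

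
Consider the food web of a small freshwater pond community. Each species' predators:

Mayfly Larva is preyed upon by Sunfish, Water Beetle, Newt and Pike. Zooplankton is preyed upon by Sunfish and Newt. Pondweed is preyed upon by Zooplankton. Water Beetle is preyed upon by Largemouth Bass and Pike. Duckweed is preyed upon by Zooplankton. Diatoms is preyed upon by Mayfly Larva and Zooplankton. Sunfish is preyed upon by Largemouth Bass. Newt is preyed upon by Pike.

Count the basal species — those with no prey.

Basal species (no prey listed): Duckweed, Pondweed, Diatoms.
Count: 3.

3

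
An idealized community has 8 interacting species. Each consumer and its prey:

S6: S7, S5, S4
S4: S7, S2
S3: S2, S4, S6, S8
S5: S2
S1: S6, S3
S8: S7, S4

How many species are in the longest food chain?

5 species

One longest chain: S2 → S5 → S6 → S3 → S1.
It has 5 species and 4 links.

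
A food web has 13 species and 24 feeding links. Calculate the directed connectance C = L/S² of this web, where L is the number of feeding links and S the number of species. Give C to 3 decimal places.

C = 0.142

The web has S = 13 species and L = 24 feeding links.
C = L / S² = 24 / 169 = 0.1420 ≈ 0.142.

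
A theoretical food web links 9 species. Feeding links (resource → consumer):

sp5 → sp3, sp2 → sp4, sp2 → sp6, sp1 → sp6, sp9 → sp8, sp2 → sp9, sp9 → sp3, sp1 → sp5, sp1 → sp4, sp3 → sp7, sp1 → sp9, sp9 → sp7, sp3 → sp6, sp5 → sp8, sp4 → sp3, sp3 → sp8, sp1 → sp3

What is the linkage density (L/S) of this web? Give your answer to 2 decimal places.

There are L = 17 links among S = 9 species.
L/S = 17/9 = 1.8889 ≈ 1.89.

L/S = 1.89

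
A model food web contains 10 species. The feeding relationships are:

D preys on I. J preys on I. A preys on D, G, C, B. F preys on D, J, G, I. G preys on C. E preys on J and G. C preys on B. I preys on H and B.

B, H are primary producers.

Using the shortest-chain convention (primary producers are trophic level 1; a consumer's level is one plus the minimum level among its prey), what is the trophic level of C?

Trophic level 2

B is a producer → level 1.
C eats B → level 2.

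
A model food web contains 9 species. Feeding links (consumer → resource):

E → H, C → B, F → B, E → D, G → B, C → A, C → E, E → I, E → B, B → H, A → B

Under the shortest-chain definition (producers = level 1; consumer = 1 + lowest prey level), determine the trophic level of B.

H is a producer → level 1.
B eats H → level 2.

Trophic level 2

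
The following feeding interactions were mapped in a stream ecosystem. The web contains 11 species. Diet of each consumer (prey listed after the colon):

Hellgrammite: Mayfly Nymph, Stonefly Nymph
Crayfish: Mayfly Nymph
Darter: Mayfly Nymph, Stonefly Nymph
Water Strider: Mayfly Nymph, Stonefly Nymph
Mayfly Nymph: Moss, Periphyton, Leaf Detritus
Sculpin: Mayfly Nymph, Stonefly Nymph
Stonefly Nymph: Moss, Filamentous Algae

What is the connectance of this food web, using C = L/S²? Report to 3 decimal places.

C = 0.116

The web has S = 11 species and L = 14 feeding links.
C = L / S² = 14 / 121 = 0.1157 ≈ 0.116.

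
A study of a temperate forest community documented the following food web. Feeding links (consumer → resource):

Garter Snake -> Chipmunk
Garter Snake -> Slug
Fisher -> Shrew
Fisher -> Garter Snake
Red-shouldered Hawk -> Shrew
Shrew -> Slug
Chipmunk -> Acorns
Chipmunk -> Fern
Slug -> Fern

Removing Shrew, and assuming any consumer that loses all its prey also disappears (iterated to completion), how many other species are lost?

1

Remove Shrew.
Round 1: Red-shouldered Hawk (all prey gone) → extinct.
No further losses. Total secondary extinctions: 1.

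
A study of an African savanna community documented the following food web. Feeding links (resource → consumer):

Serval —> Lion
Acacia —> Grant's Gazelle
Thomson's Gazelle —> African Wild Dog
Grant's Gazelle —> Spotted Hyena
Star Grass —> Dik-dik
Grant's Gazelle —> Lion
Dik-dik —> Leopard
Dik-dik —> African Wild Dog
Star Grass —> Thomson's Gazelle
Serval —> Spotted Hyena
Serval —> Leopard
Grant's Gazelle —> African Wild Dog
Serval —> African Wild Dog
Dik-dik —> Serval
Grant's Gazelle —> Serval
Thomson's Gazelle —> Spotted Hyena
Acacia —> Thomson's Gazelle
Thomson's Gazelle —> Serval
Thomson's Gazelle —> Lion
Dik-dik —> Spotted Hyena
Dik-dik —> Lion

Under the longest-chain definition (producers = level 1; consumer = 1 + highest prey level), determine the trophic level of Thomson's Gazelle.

Trophic level 2

Star Grass is a producer → level 1.
Thomson's Gazelle eats Star Grass (level 1); other prey at levels: Acacia 1 → level 2.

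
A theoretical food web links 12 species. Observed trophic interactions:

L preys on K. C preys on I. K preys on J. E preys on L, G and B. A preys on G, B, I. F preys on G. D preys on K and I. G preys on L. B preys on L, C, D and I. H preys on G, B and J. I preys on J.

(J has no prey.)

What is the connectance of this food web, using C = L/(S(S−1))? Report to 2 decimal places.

The web has S = 12 species and L = 21 feeding links.
C = L / (S(S−1)) = 21 / 132 = 0.1591 ≈ 0.16.

C = 0.16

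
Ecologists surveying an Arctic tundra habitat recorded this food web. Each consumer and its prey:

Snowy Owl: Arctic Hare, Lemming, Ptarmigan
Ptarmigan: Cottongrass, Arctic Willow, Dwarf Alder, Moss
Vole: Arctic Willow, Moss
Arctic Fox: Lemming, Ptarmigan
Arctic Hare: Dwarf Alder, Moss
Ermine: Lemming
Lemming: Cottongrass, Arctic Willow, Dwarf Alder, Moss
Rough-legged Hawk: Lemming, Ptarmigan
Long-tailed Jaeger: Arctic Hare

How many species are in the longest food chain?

One longest chain: Dwarf Alder → Arctic Hare → Snowy Owl.
It has 3 species and 2 links.

3 species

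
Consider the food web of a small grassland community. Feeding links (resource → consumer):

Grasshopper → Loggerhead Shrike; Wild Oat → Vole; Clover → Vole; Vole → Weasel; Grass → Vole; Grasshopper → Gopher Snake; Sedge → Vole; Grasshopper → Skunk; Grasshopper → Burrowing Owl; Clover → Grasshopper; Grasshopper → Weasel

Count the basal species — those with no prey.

4

Basal species (no prey listed): Grass, Clover, Sedge, Wild Oat.
Count: 4.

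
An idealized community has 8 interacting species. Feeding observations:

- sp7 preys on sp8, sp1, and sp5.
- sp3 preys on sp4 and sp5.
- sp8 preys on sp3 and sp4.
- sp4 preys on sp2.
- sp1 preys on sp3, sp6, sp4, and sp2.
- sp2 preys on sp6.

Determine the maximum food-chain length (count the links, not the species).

5 links

One longest chain: sp6 → sp2 → sp4 → sp3 → sp8 → sp7.
It has 6 species and 5 links.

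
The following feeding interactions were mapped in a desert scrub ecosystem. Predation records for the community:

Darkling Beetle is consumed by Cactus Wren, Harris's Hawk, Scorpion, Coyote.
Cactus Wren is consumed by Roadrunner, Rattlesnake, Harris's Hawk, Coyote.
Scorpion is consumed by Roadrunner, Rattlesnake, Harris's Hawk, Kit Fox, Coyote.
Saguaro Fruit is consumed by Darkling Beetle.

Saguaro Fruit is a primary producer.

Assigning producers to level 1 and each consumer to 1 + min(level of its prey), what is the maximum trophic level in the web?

Producers (level 1): Saguaro Fruit.
Following each consumer down to its lowest-level prey: Saguaro Fruit → Darkling Beetle → Scorpion → Rattlesnake (levels 1 through 4).
All prey of Rattlesnake (Scorpion 3, Cactus Wren 3) are at level 3 or above, so Rattlesnake is at level 1 + 3 = 4.
Every consumer has at least one prey at level 3 or below, so none exceeds level 4.

4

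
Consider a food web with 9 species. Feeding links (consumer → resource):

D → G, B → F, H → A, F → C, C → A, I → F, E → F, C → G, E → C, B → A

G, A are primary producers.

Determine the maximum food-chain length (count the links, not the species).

One longest chain: G → C → F → B.
It has 4 species and 3 links.

3 links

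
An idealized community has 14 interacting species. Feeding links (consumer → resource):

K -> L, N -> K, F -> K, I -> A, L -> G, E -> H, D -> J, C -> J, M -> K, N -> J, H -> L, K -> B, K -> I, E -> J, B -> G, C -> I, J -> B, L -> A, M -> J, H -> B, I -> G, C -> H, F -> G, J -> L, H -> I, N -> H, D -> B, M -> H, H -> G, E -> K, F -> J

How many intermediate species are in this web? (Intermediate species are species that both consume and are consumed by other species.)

6

Intermediate species (has both prey and predators): B, I, L, K, H, J.
Count: 6.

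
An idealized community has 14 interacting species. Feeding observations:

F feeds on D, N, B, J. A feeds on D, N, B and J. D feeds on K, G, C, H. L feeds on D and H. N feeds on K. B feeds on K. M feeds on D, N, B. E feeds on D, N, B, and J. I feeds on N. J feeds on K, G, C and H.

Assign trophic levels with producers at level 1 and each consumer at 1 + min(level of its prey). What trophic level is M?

C is a producer → level 1.
D eats C → level 2.
M eats D → level 3.
No prey of M is below level 2, so 3 is the minimum.

Trophic level 3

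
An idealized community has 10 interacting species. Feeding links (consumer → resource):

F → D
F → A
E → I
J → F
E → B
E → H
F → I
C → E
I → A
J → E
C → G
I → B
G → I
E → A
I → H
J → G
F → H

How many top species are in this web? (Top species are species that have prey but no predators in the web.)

Top species (has prey, but nothing eats it): J, C.
Count: 2.

2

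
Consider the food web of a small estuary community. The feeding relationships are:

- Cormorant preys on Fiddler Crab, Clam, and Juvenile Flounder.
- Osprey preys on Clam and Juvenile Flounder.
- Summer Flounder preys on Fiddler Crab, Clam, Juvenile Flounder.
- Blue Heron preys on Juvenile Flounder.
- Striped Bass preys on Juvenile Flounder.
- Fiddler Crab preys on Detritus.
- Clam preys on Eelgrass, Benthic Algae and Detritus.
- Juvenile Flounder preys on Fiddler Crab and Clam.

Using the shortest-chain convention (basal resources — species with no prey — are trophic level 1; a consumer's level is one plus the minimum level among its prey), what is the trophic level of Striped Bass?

Detritus has no prey (basal) → level 1.
Fiddler Crab eats Detritus → level 2.
Juvenile Flounder eats Fiddler Crab → level 3.
Striped Bass eats Juvenile Flounder → level 4.
No prey of Striped Bass is below level 3, so 4 is the minimum.

Trophic level 4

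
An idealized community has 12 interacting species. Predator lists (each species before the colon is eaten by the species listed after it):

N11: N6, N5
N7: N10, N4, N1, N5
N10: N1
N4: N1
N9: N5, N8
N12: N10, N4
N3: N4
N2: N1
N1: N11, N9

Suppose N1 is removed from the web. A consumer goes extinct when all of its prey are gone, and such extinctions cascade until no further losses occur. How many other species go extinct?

4

Remove N1.
Round 1: N11 (all prey gone), N9 (all prey gone) → extinct.
Round 2: N6 (all prey gone), N8 (all prey gone) → extinct.
No further losses. Total secondary extinctions: 4.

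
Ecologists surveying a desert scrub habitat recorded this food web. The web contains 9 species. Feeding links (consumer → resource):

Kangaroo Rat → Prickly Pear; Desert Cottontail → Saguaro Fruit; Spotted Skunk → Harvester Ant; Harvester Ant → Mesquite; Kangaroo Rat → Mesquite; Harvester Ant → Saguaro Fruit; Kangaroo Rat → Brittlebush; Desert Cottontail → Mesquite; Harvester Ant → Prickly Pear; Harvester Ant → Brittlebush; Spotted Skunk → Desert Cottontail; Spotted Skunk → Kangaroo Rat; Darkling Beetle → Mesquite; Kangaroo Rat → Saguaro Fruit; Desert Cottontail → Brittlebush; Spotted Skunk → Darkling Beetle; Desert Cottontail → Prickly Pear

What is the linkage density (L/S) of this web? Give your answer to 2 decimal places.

L/S = 1.89

There are L = 17 links among S = 9 species.
L/S = 17/9 = 1.8889 ≈ 1.89.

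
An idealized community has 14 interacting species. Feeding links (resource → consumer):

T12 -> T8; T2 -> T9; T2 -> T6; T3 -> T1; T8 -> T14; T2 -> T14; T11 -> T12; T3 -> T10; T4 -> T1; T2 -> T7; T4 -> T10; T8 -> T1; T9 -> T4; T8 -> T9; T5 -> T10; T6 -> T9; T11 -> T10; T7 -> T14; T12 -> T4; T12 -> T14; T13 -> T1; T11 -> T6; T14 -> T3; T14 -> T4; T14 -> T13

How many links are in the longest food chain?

5 links

One longest chain: T11 → T12 → T8 → T14 → T13 → T1.
It has 6 species and 5 links.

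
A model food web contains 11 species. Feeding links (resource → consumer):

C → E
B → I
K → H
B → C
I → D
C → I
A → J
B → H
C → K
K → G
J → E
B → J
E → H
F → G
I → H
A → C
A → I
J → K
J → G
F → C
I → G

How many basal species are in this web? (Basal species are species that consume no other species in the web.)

Basal species (no prey listed): A, B, F.
Count: 3.

3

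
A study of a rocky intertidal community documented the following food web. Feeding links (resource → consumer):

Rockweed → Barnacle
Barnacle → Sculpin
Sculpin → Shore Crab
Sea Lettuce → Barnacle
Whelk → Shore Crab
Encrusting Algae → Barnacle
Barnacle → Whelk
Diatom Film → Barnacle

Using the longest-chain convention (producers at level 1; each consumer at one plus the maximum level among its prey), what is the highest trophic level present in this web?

4

Producers (level 1): Encrusting Algae, Sea Lettuce, Diatom Film, Rockweed.
Encrusting Algae → Barnacle → Sculpin → Shore Crab gives Shore Crab level 4.
No species has a prey at level 4, so no species reaches level 5.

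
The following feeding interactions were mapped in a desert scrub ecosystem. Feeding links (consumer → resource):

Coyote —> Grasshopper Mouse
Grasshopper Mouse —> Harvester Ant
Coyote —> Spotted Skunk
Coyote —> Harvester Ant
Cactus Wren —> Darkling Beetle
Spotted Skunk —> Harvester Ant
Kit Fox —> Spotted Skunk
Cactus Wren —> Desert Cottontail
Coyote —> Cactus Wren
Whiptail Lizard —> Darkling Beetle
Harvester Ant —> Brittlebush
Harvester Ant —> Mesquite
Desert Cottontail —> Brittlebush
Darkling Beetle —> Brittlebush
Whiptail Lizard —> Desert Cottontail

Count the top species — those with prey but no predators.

3

Top species (has prey, but nothing eats it): Whiptail Lizard, Kit Fox, Coyote.
Count: 3.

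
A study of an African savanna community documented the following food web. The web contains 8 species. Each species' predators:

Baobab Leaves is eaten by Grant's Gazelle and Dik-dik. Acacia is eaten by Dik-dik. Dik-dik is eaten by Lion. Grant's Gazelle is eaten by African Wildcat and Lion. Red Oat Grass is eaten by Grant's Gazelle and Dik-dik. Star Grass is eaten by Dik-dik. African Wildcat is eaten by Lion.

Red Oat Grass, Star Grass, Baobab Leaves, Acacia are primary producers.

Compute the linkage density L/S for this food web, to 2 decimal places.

There are L = 10 links among S = 8 species.
L/S = 10/8 = 1.2500 ≈ 1.25.

L/S = 1.25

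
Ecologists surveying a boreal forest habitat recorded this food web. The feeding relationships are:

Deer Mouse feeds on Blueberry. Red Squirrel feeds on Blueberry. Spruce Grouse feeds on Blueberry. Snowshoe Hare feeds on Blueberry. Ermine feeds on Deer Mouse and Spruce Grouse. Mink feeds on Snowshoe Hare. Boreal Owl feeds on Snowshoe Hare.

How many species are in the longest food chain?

3 species

One longest chain: Blueberry → Snowshoe Hare → Mink.
It has 3 species and 2 links.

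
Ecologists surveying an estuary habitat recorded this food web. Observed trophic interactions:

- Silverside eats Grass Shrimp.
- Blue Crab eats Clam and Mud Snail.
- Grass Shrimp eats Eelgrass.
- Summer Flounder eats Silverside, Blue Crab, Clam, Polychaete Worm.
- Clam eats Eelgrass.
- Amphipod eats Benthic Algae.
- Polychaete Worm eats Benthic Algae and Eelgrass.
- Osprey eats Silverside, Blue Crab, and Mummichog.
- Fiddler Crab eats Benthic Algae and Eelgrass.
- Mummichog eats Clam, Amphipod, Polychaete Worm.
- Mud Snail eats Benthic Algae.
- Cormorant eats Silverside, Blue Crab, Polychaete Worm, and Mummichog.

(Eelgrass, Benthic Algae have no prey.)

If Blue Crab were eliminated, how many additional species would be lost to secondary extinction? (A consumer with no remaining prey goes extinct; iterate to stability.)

0

Remove Blue Crab.
Every predator of it retains at least one other prey: Summer Flounder still has Polychaete Worm, Clam, Silverside; Osprey still has Mummichog, Silverside; Cormorant still has Polychaete Worm, Mummichog, Silverside.
No consumer loses all prey, so no secondary extinctions occur.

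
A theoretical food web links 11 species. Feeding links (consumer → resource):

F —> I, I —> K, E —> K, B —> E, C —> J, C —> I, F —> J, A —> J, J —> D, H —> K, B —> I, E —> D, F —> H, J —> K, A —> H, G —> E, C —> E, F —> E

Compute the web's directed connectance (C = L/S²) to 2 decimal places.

The web has S = 11 species and L = 18 feeding links.
C = L / S² = 18 / 121 = 0.1488 ≈ 0.15.

C = 0.15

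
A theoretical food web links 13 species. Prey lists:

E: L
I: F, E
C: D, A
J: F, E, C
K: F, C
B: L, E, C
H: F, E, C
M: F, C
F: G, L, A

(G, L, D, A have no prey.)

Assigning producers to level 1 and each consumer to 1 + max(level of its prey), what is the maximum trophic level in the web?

Producers (level 1): G, L, D, A.
G → F → I gives I level 3.
No species has a prey at level 3, so no species reaches level 4.

3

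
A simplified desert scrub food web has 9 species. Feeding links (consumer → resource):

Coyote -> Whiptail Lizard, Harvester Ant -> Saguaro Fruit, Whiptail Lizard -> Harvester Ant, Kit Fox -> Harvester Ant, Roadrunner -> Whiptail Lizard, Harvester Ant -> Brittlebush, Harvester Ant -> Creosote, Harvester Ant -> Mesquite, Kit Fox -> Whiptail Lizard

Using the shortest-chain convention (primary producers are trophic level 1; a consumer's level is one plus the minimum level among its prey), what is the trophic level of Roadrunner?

Trophic level 4

Creosote is a producer → level 1.
Harvester Ant eats Creosote → level 2.
Whiptail Lizard eats Harvester Ant → level 3.
Roadrunner eats Whiptail Lizard → level 4.
No prey of Roadrunner is below level 3, so 4 is the minimum.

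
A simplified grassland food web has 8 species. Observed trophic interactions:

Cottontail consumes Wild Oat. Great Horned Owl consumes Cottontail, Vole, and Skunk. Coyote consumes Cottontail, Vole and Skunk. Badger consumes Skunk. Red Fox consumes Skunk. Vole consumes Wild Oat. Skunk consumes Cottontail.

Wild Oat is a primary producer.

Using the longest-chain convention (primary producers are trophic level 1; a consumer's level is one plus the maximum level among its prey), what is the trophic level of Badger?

Trophic level 4

Wild Oat is a producer → level 1.
Cottontail eats Wild Oat → level 2.
Skunk eats Cottontail → level 3.
Badger eats Skunk → level 4.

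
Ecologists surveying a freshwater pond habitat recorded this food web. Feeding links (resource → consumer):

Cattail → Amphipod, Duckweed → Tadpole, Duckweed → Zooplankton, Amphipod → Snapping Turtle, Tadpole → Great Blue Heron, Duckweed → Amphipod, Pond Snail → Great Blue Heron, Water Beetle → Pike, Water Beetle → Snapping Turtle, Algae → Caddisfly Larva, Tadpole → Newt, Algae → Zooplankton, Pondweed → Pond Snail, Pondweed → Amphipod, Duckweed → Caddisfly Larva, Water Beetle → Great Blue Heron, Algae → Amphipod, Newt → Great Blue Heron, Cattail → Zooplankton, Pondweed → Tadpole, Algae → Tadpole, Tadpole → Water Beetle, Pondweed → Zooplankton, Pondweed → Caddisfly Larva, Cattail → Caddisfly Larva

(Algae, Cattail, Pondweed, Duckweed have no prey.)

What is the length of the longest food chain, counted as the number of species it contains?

4 species

One longest chain: Algae → Tadpole → Water Beetle → Great Blue Heron.
It has 4 species and 3 links.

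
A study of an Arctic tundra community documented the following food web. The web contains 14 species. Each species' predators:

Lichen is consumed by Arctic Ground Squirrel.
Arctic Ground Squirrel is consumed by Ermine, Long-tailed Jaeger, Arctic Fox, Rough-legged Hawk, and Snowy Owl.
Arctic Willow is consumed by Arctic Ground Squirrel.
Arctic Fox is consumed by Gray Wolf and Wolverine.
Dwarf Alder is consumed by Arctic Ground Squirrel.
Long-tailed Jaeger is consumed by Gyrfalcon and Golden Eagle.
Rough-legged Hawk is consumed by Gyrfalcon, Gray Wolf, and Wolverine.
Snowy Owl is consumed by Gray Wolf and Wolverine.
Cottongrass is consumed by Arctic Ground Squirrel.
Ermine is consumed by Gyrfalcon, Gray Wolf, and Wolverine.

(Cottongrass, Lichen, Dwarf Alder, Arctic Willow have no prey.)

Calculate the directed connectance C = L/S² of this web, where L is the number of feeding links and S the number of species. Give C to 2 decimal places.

C = 0.11

The web has S = 14 species and L = 21 feeding links.
C = L / S² = 21 / 196 = 0.1071 ≈ 0.11.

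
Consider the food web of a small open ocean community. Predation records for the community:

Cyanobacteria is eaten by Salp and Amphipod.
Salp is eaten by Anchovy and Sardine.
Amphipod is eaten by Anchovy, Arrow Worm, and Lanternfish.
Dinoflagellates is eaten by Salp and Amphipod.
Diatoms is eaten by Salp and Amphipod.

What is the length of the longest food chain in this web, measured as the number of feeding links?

2 links

One longest chain: Cyanobacteria → Salp → Sardine.
It has 3 species and 2 links.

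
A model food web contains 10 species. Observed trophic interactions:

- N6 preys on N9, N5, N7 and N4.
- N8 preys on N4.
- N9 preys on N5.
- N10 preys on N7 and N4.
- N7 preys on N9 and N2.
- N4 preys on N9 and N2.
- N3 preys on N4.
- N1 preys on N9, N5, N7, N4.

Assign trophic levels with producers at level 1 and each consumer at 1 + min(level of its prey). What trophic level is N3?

N2 is a producer → level 1.
N4 eats N2 → level 2.
N3 eats N4 → level 3.
No prey of N3 is below level 2, so 3 is the minimum.

Trophic level 3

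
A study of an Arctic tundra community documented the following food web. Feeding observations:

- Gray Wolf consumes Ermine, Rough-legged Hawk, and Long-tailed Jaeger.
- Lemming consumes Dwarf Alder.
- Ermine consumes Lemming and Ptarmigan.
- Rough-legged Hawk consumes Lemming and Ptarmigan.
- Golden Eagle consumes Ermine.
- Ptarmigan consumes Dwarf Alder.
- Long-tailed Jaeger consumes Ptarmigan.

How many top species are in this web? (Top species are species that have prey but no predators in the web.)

Top species (has prey, but nothing eats it): Gray Wolf, Golden Eagle.
Count: 2.

2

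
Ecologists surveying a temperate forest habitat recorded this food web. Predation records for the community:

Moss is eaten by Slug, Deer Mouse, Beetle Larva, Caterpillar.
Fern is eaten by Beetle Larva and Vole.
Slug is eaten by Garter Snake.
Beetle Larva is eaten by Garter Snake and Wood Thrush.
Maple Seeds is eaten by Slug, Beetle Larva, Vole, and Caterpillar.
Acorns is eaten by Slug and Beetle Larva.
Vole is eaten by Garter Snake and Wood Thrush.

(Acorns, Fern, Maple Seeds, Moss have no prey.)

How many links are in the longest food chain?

2 links

One longest chain: Fern → Vole → Garter Snake.
It has 3 species and 2 links.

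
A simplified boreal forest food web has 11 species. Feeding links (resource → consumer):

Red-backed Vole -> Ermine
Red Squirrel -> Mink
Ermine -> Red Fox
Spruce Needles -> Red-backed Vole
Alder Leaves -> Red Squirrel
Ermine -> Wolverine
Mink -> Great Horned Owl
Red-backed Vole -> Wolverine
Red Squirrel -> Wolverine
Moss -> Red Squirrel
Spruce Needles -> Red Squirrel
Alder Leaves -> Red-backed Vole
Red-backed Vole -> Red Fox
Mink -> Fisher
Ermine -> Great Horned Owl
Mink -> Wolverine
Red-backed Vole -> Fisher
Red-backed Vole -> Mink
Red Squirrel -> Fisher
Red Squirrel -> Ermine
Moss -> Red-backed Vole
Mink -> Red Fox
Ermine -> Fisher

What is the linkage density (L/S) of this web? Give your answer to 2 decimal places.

L/S = 2.09

There are L = 23 links among S = 11 species.
L/S = 23/11 = 2.0909 ≈ 2.09.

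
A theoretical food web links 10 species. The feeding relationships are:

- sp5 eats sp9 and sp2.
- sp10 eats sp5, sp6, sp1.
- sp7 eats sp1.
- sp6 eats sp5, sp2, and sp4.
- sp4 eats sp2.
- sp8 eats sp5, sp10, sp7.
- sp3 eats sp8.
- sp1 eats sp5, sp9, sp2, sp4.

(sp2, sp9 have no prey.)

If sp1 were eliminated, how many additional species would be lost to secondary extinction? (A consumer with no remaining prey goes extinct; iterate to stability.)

1

Remove sp1.
Round 1: sp7 (all prey gone) → extinct.
No further losses. Total secondary extinctions: 1.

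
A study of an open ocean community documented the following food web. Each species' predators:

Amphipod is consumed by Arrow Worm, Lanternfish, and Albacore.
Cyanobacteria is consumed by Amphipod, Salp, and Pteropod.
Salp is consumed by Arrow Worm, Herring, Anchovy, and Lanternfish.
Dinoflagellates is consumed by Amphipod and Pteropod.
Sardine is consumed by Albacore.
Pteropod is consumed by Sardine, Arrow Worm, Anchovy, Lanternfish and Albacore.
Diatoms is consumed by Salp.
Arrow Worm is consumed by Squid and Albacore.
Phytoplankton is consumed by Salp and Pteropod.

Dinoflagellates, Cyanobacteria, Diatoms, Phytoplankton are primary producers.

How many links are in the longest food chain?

One longest chain: Dinoflagellates → Pteropod → Arrow Worm → Squid.
It has 4 species and 3 links.

3 links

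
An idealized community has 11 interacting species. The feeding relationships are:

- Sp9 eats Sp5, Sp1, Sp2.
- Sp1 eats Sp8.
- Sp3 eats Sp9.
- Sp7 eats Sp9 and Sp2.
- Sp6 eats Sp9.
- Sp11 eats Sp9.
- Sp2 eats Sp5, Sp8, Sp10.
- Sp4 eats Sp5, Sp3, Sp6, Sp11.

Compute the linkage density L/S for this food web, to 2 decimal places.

L/S = 1.45

There are L = 16 links among S = 11 species.
L/S = 16/11 = 1.4545 ≈ 1.45.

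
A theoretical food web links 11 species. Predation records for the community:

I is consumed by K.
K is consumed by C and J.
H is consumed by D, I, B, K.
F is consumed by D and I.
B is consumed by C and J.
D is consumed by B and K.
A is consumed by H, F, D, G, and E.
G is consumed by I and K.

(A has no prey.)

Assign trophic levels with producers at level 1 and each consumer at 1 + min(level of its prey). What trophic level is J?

A is a producer → level 1.
H eats A → level 2.
B eats H → level 3.
J eats B → level 4.
No prey of J is below level 3, so 4 is the minimum.

Trophic level 4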